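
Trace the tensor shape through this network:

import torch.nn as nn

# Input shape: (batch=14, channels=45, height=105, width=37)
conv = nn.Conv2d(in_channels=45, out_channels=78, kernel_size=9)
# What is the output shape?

Input shape: (14, 45, 105, 37)
Output shape: (14, 78, 97, 29)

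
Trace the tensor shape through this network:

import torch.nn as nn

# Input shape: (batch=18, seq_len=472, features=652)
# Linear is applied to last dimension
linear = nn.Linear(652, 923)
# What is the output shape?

Input shape: (18, 472, 652)
Output shape: (18, 472, 923)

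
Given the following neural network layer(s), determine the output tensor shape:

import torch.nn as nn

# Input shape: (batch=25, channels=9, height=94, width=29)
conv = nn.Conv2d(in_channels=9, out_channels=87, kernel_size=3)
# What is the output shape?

Input shape: (25, 9, 94, 29)
Output shape: (25, 87, 92, 27)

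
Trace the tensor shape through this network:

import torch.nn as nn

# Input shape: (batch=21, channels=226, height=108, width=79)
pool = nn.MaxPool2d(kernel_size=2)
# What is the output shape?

Input shape: (21, 226, 108, 79)
Output shape: (21, 226, 54, 39)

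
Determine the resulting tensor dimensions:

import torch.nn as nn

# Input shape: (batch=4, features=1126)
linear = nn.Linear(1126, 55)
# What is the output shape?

Input shape: (4, 1126)
Output shape: (4, 55)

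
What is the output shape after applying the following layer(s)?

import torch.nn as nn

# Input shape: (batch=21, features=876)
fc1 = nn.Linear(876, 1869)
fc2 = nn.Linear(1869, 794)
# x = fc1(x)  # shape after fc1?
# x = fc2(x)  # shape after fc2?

Input shape: (21, 876)
  -> after fc1: (21, 1869)
Output shape: (21, 794)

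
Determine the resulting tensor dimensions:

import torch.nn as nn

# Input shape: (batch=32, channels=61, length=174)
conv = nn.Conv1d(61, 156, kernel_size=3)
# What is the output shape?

Input shape: (32, 61, 174)
Output shape: (32, 156, 172)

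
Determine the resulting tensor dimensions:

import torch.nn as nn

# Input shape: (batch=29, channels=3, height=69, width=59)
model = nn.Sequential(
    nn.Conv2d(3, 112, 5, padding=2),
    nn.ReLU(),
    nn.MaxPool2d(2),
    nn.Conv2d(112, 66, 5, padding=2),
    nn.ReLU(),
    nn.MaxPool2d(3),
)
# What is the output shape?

Input shape: (29, 3, 69, 59)
  -> after first Conv2d: (29, 112, 69, 59)
  -> after first MaxPool2d: (29, 112, 34, 29)
  -> after second Conv2d: (29, 66, 34, 29)
Output shape: (29, 66, 11, 9)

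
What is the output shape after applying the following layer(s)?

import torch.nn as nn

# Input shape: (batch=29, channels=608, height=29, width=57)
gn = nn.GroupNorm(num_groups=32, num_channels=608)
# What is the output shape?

Input shape: (29, 608, 29, 57)
Output shape: (29, 608, 29, 57)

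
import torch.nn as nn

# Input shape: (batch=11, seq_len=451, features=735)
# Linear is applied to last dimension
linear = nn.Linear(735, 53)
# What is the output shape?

Input shape: (11, 451, 735)
Output shape: (11, 451, 53)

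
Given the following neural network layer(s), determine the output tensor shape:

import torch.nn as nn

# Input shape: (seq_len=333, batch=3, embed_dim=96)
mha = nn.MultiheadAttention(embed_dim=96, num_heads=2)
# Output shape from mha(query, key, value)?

Input shape: (333, 3, 96)
Output shape: (333, 3, 96)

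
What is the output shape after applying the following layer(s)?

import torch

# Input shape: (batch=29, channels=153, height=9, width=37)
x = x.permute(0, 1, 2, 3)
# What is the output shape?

Input shape: (29, 153, 9, 37)
Output shape: (29, 153, 9, 37)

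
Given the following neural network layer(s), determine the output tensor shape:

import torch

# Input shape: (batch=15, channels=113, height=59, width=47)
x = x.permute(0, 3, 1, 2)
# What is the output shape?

Input shape: (15, 113, 59, 47)
Output shape: (15, 47, 113, 59)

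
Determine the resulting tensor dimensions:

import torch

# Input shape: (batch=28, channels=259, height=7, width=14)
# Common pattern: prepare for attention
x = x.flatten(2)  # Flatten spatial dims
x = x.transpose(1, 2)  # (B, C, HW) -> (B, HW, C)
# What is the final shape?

Input shape: (28, 259, 7, 14)
  -> after flatten(2): (28, 259, 98)
Output shape: (28, 98, 259)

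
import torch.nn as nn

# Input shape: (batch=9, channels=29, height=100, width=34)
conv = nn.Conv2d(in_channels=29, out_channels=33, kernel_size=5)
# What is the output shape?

Input shape: (9, 29, 100, 34)
Output shape: (9, 33, 96, 30)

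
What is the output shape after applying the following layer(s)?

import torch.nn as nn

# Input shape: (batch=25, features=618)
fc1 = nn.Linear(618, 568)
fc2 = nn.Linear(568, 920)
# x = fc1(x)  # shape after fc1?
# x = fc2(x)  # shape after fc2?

Input shape: (25, 618)
  -> after fc1: (25, 568)
Output shape: (25, 920)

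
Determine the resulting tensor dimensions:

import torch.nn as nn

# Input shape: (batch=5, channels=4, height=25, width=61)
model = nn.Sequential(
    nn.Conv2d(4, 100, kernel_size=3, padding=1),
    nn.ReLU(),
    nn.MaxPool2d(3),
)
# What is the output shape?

Input shape: (5, 4, 25, 61)
  -> after Conv2d: (5, 100, 25, 61)
  -> after ReLU: (5, 100, 25, 61)
Output shape: (5, 100, 8, 20)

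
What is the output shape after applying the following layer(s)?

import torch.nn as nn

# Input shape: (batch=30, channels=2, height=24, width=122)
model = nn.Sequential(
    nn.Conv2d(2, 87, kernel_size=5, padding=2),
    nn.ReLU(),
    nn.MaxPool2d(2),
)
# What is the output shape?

Input shape: (30, 2, 24, 122)
  -> after Conv2d: (30, 87, 24, 122)
  -> after ReLU: (30, 87, 24, 122)
Output shape: (30, 87, 12, 61)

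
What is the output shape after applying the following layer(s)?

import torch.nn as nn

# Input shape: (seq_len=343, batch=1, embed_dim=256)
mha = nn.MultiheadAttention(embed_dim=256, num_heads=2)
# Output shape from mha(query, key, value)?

Input shape: (343, 1, 256)
Output shape: (343, 1, 256)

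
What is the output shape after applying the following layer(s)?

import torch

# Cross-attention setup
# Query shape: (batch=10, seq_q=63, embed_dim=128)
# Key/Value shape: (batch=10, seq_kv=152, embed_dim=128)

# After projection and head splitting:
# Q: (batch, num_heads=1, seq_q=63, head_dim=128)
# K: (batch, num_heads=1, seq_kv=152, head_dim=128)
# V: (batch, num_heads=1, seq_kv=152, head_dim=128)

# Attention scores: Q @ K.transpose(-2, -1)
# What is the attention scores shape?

Input shape: (10, 63, 128)
Output shape: (10, 1, 63, 152)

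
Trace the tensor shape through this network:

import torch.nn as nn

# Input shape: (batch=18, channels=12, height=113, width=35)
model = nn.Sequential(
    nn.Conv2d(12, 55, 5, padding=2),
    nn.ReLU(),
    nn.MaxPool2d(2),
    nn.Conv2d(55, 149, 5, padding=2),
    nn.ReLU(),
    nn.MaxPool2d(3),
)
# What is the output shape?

Input shape: (18, 12, 113, 35)
  -> after first Conv2d: (18, 55, 113, 35)
  -> after first MaxPool2d: (18, 55, 56, 17)
  -> after second Conv2d: (18, 149, 56, 17)
Output shape: (18, 149, 18, 5)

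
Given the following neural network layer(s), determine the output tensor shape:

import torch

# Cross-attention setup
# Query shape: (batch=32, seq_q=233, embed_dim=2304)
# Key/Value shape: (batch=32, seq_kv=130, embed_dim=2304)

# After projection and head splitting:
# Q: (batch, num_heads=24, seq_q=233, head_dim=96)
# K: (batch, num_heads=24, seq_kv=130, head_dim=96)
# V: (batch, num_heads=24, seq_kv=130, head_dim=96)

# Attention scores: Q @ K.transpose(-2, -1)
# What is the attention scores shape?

Input shape: (32, 233, 2304)
Output shape: (32, 24, 233, 130)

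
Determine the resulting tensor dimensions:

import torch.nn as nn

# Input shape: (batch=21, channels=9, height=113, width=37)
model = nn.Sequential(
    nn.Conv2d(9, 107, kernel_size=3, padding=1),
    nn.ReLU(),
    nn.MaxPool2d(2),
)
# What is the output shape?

Input shape: (21, 9, 113, 37)
  -> after Conv2d: (21, 107, 113, 37)
  -> after ReLU: (21, 107, 113, 37)
Output shape: (21, 107, 56, 18)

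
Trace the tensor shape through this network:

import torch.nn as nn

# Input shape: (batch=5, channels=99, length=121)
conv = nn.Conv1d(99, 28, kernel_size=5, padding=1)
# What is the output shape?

Input shape: (5, 99, 121)
Output shape: (5, 28, 119)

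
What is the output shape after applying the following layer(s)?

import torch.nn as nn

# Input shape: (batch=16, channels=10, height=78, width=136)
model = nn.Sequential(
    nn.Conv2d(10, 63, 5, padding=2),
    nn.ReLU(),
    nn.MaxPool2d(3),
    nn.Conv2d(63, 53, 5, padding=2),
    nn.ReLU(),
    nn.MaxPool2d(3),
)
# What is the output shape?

Input shape: (16, 10, 78, 136)
  -> after first Conv2d: (16, 63, 78, 136)
  -> after first MaxPool2d: (16, 63, 26, 45)
  -> after second Conv2d: (16, 53, 26, 45)
Output shape: (16, 53, 8, 15)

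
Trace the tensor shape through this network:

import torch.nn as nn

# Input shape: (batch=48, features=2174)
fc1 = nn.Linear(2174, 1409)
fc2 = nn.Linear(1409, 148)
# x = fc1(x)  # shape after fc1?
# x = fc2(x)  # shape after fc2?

Input shape: (48, 2174)
  -> after fc1: (48, 1409)
Output shape: (48, 148)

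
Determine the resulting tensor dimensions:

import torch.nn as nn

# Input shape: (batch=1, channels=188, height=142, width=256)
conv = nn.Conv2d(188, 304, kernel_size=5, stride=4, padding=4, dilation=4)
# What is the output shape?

Input shape: (1, 188, 142, 256)
Output shape: (1, 304, 34, 62)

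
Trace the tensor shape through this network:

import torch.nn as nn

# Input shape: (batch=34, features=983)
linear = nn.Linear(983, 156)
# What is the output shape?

Input shape: (34, 983)
Output shape: (34, 156)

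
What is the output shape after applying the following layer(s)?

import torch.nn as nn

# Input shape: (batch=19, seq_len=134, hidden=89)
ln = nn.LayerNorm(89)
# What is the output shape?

Input shape: (19, 134, 89)
Output shape: (19, 134, 89)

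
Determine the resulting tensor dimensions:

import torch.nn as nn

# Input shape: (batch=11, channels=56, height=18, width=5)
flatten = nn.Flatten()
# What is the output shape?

Input shape: (11, 56, 18, 5)
Output shape: (11, 5040)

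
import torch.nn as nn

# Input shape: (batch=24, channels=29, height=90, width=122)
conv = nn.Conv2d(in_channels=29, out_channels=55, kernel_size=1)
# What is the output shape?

Input shape: (24, 29, 90, 122)
Output shape: (24, 55, 90, 122)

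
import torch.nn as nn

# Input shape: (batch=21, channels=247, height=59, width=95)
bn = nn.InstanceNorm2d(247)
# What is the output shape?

Input shape: (21, 247, 59, 95)
Output shape: (21, 247, 59, 95)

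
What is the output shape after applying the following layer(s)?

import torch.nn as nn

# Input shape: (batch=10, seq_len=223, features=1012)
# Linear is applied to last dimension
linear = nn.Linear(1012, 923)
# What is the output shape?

Input shape: (10, 223, 1012)
Output shape: (10, 223, 923)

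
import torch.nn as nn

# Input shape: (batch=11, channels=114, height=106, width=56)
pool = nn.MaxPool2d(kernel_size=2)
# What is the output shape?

Input shape: (11, 114, 106, 56)
Output shape: (11, 114, 53, 28)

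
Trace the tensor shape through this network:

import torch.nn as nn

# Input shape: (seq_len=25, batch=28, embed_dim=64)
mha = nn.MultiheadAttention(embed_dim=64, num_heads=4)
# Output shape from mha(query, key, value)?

Input shape: (25, 28, 64)
Output shape: (25, 28, 64)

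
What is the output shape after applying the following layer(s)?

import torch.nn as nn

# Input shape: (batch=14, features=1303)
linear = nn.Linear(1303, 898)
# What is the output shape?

Input shape: (14, 1303)
Output shape: (14, 898)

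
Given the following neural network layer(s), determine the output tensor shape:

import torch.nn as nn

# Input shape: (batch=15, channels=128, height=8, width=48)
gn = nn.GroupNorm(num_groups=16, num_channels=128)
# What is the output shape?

Input shape: (15, 128, 8, 48)
Output shape: (15, 128, 8, 48)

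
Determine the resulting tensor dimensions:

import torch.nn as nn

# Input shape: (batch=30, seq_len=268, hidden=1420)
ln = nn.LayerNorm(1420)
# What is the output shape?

Input shape: (30, 268, 1420)
Output shape: (30, 268, 1420)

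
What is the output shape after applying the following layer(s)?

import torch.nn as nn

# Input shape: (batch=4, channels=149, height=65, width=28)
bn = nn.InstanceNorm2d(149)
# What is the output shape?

Input shape: (4, 149, 65, 28)
Output shape: (4, 149, 65, 28)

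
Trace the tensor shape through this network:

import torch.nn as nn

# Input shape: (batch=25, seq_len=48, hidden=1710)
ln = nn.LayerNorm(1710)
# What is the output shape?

Input shape: (25, 48, 1710)
Output shape: (25, 48, 1710)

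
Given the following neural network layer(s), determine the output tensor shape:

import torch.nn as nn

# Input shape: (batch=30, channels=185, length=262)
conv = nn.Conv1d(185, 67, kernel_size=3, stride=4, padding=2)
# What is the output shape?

Input shape: (30, 185, 262)
Output shape: (30, 67, 66)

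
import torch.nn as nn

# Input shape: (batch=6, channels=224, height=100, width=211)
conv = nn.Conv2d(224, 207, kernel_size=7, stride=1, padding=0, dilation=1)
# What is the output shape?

Input shape: (6, 224, 100, 211)
Output shape: (6, 207, 94, 205)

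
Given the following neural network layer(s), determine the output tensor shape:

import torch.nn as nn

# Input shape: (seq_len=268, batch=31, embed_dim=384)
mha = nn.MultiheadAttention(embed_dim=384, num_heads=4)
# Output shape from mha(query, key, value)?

Input shape: (268, 31, 384)
Output shape: (268, 31, 384)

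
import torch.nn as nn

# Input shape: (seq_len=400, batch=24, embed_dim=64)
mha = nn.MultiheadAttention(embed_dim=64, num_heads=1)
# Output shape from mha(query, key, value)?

Input shape: (400, 24, 64)
Output shape: (400, 24, 64)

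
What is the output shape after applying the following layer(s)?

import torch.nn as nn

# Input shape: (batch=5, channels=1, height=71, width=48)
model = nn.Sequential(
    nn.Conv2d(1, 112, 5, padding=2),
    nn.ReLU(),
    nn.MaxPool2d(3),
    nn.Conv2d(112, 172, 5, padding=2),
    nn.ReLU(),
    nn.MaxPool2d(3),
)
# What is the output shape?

Input shape: (5, 1, 71, 48)
  -> after first Conv2d: (5, 112, 71, 48)
  -> after first MaxPool2d: (5, 112, 23, 16)
  -> after second Conv2d: (5, 172, 23, 16)
Output shape: (5, 172, 7, 5)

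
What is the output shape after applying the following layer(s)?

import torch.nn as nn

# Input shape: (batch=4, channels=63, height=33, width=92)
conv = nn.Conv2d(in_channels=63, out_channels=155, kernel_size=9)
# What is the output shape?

Input shape: (4, 63, 33, 92)
Output shape: (4, 155, 25, 84)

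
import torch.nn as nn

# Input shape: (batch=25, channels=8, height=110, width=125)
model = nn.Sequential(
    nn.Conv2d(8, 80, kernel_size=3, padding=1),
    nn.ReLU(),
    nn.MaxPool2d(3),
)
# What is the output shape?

Input shape: (25, 8, 110, 125)
  -> after Conv2d: (25, 80, 110, 125)
  -> after ReLU: (25, 80, 110, 125)
Output shape: (25, 80, 36, 41)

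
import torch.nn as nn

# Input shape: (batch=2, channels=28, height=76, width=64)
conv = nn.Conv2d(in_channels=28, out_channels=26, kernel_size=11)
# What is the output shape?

Input shape: (2, 28, 76, 64)
Output shape: (2, 26, 66, 54)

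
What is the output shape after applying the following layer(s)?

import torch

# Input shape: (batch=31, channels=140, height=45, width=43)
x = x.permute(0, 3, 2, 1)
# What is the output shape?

Input shape: (31, 140, 45, 43)
Output shape: (31, 43, 45, 140)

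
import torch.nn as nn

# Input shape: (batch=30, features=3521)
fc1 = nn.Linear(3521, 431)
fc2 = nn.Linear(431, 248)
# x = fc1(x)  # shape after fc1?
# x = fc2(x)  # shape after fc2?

Input shape: (30, 3521)
  -> after fc1: (30, 431)
Output shape: (30, 248)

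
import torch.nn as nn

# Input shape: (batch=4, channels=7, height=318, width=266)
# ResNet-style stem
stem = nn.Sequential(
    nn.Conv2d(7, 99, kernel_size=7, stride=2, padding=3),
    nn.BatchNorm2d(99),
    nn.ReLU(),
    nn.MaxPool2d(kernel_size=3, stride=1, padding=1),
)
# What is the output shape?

Input shape: (4, 7, 318, 266)
  -> after Conv2d 7x7 stride=2: (4, 99, 159, 133)
Output shape: (4, 99, 159, 133)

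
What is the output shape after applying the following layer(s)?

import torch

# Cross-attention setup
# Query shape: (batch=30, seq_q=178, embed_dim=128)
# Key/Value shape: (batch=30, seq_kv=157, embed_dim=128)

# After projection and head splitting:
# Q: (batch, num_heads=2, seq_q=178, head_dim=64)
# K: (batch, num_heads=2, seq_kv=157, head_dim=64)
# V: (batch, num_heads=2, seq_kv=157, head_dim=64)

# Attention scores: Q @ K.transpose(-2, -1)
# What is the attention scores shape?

Input shape: (30, 178, 128)
Output shape: (30, 2, 178, 157)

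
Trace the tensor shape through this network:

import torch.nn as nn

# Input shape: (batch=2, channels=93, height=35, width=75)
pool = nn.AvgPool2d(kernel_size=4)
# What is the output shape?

Input shape: (2, 93, 35, 75)
Output shape: (2, 93, 8, 18)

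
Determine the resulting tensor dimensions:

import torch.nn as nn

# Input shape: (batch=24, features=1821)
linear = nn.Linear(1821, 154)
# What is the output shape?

Input shape: (24, 1821)
Output shape: (24, 154)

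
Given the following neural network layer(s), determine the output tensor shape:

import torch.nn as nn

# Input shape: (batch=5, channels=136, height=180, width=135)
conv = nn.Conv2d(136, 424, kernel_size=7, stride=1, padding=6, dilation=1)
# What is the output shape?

Input shape: (5, 136, 180, 135)
Output shape: (5, 424, 186, 141)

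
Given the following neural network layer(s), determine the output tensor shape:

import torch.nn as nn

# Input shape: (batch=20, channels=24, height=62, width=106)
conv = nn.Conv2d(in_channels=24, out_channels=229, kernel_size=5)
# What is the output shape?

Input shape: (20, 24, 62, 106)
Output shape: (20, 229, 58, 102)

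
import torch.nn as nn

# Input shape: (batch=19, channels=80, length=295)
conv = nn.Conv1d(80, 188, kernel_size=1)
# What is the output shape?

Input shape: (19, 80, 295)
Output shape: (19, 188, 295)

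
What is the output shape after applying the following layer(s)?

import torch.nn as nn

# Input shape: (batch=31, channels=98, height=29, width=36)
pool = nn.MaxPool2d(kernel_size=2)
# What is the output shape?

Input shape: (31, 98, 29, 36)
Output shape: (31, 98, 14, 18)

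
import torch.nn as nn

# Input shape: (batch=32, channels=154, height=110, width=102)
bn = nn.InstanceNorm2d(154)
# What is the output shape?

Input shape: (32, 154, 110, 102)
Output shape: (32, 154, 110, 102)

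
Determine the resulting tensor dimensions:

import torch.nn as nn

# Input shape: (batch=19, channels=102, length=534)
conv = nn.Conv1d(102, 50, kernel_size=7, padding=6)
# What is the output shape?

Input shape: (19, 102, 534)
Output shape: (19, 50, 540)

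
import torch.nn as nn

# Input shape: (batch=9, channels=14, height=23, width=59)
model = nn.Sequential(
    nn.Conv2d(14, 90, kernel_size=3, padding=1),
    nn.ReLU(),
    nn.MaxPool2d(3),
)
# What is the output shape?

Input shape: (9, 14, 23, 59)
  -> after Conv2d: (9, 90, 23, 59)
  -> after ReLU: (9, 90, 23, 59)
Output shape: (9, 90, 7, 19)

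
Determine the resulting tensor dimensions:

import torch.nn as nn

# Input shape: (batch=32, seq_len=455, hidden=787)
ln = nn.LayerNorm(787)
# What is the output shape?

Input shape: (32, 455, 787)
Output shape: (32, 455, 787)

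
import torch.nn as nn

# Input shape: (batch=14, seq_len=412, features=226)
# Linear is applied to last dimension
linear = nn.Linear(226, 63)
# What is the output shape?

Input shape: (14, 412, 226)
Output shape: (14, 412, 63)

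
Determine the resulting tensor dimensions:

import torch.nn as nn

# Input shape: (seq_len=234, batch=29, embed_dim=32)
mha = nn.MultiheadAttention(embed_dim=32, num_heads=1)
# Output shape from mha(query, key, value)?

Input shape: (234, 29, 32)
Output shape: (234, 29, 32)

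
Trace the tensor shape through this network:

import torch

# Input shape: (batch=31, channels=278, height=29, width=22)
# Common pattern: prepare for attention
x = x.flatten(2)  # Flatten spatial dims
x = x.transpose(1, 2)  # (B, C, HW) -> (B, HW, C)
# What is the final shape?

Input shape: (31, 278, 29, 22)
  -> after flatten(2): (31, 278, 638)
Output shape: (31, 638, 278)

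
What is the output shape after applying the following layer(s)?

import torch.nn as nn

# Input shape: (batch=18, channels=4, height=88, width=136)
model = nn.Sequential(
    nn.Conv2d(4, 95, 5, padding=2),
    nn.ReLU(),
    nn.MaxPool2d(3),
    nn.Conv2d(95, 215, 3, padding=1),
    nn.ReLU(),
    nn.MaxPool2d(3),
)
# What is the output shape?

Input shape: (18, 4, 88, 136)
  -> after first Conv2d: (18, 95, 88, 136)
  -> after first MaxPool2d: (18, 95, 29, 45)
  -> after second Conv2d: (18, 215, 29, 45)
Output shape: (18, 215, 9, 15)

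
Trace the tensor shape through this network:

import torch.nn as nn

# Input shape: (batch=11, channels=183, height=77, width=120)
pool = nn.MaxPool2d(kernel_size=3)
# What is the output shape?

Input shape: (11, 183, 77, 120)
Output shape: (11, 183, 25, 40)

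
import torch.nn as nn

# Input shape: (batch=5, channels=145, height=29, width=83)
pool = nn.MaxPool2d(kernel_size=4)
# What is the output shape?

Input shape: (5, 145, 29, 83)
Output shape: (5, 145, 7, 20)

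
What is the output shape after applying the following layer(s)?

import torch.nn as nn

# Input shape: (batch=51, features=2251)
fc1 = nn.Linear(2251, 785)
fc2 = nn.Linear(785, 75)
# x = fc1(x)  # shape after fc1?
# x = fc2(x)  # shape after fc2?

Input shape: (51, 2251)
  -> after fc1: (51, 785)
Output shape: (51, 75)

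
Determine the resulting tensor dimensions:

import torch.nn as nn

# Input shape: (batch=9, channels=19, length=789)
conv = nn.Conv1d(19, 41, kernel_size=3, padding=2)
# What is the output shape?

Input shape: (9, 19, 789)
Output shape: (9, 41, 791)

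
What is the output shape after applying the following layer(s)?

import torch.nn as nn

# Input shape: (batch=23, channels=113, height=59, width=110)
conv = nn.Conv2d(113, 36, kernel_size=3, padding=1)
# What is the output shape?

Input shape: (23, 113, 59, 110)
Output shape: (23, 36, 59, 110)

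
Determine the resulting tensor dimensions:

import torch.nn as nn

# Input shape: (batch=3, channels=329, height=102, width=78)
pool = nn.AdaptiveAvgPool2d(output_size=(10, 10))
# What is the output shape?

Input shape: (3, 329, 102, 78)
Output shape: (3, 329, 10, 10)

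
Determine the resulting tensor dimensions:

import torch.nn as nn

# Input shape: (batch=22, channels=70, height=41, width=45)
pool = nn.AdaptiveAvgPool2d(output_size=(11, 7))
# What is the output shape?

Input shape: (22, 70, 41, 45)
Output shape: (22, 70, 11, 7)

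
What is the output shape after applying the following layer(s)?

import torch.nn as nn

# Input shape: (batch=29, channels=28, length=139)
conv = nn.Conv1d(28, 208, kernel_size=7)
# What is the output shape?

Input shape: (29, 28, 139)
Output shape: (29, 208, 133)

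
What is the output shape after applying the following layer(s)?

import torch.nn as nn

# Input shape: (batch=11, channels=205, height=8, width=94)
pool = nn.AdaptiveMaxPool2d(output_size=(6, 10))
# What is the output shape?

Input shape: (11, 205, 8, 94)
Output shape: (11, 205, 6, 10)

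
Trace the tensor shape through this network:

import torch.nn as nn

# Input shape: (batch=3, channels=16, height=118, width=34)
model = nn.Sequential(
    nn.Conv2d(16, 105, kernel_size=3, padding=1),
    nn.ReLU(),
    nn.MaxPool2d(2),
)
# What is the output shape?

Input shape: (3, 16, 118, 34)
  -> after Conv2d: (3, 105, 118, 34)
  -> after ReLU: (3, 105, 118, 34)
Output shape: (3, 105, 59, 17)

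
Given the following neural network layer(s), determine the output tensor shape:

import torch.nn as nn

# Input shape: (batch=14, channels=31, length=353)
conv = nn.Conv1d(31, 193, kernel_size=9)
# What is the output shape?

Input shape: (14, 31, 353)
Output shape: (14, 193, 345)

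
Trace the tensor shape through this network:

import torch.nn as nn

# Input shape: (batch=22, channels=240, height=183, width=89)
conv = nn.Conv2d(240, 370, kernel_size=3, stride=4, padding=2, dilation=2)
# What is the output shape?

Input shape: (22, 240, 183, 89)
Output shape: (22, 370, 46, 23)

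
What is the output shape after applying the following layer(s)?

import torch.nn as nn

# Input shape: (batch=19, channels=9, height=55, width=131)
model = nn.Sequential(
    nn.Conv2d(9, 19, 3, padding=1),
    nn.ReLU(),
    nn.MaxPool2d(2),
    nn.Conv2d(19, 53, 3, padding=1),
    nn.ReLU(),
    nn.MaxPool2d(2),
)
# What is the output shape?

Input shape: (19, 9, 55, 131)
  -> after first Conv2d: (19, 19, 55, 131)
  -> after first MaxPool2d: (19, 19, 27, 65)
  -> after second Conv2d: (19, 53, 27, 65)
Output shape: (19, 53, 13, 32)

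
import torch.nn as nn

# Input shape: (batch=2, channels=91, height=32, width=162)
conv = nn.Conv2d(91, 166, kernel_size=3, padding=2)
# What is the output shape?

Input shape: (2, 91, 32, 162)
Output shape: (2, 166, 34, 164)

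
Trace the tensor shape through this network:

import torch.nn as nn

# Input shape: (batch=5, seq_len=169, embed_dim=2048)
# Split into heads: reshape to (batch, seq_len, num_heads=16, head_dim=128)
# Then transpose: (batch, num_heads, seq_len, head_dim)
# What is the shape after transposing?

Input shape: (5, 169, 2048)
  -> after reshape: (5, 169, 16, 128)
Output shape: (5, 16, 169, 128)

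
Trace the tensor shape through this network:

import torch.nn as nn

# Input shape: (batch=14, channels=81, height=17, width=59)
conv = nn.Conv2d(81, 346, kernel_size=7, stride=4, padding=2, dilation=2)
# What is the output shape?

Input shape: (14, 81, 17, 59)
Output shape: (14, 346, 3, 13)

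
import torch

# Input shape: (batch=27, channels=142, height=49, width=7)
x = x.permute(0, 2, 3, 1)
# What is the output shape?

Input shape: (27, 142, 49, 7)
Output shape: (27, 49, 7, 142)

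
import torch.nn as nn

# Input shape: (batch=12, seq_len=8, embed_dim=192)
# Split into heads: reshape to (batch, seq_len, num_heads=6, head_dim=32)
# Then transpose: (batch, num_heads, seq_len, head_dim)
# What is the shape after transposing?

Input shape: (12, 8, 192)
  -> after reshape: (12, 8, 6, 32)
Output shape: (12, 6, 8, 32)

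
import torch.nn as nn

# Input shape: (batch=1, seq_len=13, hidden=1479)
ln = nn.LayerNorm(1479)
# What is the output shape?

Input shape: (1, 13, 1479)
Output shape: (1, 13, 1479)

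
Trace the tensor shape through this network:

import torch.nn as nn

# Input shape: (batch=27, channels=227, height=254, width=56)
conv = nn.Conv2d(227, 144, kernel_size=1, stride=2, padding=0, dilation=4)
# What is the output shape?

Input shape: (27, 227, 254, 56)
Output shape: (27, 144, 127, 28)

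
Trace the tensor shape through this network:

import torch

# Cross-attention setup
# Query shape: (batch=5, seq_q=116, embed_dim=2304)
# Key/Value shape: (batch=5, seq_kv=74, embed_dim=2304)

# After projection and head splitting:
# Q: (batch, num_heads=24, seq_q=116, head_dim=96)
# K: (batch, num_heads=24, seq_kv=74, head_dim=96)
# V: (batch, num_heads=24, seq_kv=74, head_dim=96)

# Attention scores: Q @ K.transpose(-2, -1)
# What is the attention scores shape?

Input shape: (5, 116, 2304)
Output shape: (5, 24, 116, 74)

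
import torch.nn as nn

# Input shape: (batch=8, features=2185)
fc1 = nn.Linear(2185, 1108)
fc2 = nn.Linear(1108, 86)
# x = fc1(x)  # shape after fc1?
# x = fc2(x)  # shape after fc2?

Input shape: (8, 2185)
  -> after fc1: (8, 1108)
Output shape: (8, 86)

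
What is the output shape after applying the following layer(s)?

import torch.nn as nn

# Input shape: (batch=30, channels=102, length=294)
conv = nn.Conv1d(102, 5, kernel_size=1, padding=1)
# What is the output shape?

Input shape: (30, 102, 294)
Output shape: (30, 5, 296)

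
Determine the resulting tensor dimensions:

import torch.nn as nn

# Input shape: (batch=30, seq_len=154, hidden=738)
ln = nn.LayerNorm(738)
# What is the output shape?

Input shape: (30, 154, 738)
Output shape: (30, 154, 738)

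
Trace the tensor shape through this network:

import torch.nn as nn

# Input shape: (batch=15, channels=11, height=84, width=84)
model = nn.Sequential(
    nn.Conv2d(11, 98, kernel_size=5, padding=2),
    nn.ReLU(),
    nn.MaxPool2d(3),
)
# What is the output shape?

Input shape: (15, 11, 84, 84)
  -> after Conv2d: (15, 98, 84, 84)
  -> after ReLU: (15, 98, 84, 84)
Output shape: (15, 98, 28, 28)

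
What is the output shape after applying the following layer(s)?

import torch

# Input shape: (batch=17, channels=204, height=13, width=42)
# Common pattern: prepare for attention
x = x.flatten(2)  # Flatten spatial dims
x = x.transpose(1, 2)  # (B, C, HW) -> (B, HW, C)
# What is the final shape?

Input shape: (17, 204, 13, 42)
  -> after flatten(2): (17, 204, 546)
Output shape: (17, 546, 204)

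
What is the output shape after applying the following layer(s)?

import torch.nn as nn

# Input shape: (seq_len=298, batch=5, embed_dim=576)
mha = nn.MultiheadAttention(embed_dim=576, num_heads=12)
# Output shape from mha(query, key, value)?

Input shape: (298, 5, 576)
Output shape: (298, 5, 576)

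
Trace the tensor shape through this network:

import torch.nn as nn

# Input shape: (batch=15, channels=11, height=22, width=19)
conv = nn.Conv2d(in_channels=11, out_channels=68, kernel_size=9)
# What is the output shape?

Input shape: (15, 11, 22, 19)
Output shape: (15, 68, 14, 11)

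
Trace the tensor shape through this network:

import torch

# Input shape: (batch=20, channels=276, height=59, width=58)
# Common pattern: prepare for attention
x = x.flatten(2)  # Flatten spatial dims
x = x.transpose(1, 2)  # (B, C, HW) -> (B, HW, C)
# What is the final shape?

Input shape: (20, 276, 59, 58)
  -> after flatten(2): (20, 276, 3422)
Output shape: (20, 3422, 276)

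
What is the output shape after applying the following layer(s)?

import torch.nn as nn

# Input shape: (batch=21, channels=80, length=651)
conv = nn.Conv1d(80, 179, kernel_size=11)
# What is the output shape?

Input shape: (21, 80, 651)
Output shape: (21, 179, 641)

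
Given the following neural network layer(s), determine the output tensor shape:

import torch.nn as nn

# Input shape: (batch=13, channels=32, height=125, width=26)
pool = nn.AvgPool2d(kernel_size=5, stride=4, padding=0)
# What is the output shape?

Input shape: (13, 32, 125, 26)
Output shape: (13, 32, 31, 6)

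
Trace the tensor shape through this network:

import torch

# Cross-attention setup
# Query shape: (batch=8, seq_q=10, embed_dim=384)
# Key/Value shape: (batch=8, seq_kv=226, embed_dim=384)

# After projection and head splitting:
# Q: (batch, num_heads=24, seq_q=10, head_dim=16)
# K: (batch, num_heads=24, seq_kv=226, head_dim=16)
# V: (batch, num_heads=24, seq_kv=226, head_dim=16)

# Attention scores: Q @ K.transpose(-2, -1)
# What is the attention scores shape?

Input shape: (8, 10, 384)
Output shape: (8, 24, 10, 226)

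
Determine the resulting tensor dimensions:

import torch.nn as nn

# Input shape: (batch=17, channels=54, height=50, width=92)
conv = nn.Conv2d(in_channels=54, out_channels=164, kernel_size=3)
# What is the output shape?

Input shape: (17, 54, 50, 92)
Output shape: (17, 164, 48, 90)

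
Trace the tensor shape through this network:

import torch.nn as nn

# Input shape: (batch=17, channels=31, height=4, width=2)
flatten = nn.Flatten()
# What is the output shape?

Input shape: (17, 31, 4, 2)
Output shape: (17, 248)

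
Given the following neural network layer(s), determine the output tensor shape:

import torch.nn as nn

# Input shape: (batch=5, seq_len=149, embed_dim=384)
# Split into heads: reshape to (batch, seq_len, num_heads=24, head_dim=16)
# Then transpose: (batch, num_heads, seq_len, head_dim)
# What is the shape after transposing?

Input shape: (5, 149, 384)
  -> after reshape: (5, 149, 24, 16)
Output shape: (5, 24, 149, 16)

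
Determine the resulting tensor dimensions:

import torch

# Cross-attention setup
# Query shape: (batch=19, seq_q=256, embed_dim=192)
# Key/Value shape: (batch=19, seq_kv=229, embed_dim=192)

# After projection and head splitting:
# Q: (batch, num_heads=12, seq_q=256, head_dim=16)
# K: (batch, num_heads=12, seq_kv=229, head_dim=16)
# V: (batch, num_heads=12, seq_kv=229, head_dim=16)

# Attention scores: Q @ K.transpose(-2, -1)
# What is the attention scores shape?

Input shape: (19, 256, 192)
Output shape: (19, 12, 256, 229)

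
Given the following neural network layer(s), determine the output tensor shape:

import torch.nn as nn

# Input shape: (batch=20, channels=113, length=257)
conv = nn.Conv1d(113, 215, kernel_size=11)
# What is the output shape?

Input shape: (20, 113, 257)
Output shape: (20, 215, 247)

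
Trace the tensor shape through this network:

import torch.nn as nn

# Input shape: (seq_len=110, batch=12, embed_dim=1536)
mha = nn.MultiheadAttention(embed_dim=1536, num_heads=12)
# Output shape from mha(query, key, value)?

Input shape: (110, 12, 1536)
Output shape: (110, 12, 1536)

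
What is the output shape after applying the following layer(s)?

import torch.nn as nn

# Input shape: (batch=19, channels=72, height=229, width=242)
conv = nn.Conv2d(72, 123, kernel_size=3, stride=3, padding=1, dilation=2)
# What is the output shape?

Input shape: (19, 72, 229, 242)
Output shape: (19, 123, 76, 80)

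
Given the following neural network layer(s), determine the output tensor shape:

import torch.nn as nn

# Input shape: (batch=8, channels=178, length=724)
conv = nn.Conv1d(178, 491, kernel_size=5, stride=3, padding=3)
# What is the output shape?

Input shape: (8, 178, 724)
Output shape: (8, 491, 242)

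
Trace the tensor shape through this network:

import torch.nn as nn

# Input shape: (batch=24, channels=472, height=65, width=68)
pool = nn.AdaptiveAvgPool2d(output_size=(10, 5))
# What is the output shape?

Input shape: (24, 472, 65, 68)
Output shape: (24, 472, 10, 5)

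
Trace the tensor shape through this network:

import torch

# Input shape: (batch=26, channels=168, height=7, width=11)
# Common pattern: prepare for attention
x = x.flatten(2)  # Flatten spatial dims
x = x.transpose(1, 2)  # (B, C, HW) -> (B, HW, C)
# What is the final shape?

Input shape: (26, 168, 7, 11)
  -> after flatten(2): (26, 168, 77)
Output shape: (26, 77, 168)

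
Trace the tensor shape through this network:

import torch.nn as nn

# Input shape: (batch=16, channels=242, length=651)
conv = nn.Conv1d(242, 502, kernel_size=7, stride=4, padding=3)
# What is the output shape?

Input shape: (16, 242, 651)
Output shape: (16, 502, 163)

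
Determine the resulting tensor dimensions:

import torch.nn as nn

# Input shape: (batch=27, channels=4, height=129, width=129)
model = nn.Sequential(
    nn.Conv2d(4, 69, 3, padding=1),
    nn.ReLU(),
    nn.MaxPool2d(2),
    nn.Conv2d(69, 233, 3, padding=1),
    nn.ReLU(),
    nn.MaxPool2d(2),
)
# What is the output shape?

Input shape: (27, 4, 129, 129)
  -> after first Conv2d: (27, 69, 129, 129)
  -> after first MaxPool2d: (27, 69, 64, 64)
  -> after second Conv2d: (27, 233, 64, 64)
Output shape: (27, 233, 32, 32)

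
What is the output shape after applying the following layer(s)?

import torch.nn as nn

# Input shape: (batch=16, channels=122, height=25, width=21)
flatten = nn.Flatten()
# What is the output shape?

Input shape: (16, 122, 25, 21)
Output shape: (16, 64050)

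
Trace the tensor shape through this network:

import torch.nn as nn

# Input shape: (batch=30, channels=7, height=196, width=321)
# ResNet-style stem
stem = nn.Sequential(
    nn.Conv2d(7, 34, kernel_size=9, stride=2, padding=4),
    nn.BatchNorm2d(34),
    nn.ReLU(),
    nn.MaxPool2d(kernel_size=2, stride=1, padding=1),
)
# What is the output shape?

Input shape: (30, 7, 196, 321)
  -> after Conv2d 9x9 stride=2: (30, 34, 98, 161)
Output shape: (30, 34, 99, 162)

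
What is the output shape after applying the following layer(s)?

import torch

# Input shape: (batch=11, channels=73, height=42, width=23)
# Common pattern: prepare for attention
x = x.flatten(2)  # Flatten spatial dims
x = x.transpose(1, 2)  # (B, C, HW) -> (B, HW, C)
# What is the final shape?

Input shape: (11, 73, 42, 23)
  -> after flatten(2): (11, 73, 966)
Output shape: (11, 966, 73)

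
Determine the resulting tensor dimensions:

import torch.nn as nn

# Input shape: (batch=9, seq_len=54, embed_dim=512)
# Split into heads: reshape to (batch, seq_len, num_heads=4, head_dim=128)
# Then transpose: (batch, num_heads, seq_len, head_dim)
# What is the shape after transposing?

Input shape: (9, 54, 512)
  -> after reshape: (9, 54, 4, 128)
Output shape: (9, 4, 54, 128)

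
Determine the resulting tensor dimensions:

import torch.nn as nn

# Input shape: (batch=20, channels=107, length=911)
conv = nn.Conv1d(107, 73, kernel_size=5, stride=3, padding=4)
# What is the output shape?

Input shape: (20, 107, 911)
Output shape: (20, 73, 305)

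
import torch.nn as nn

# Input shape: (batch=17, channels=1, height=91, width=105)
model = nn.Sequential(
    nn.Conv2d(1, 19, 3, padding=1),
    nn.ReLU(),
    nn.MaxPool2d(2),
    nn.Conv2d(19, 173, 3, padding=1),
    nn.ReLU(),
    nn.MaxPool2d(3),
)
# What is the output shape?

Input shape: (17, 1, 91, 105)
  -> after first Conv2d: (17, 19, 91, 105)
  -> after first MaxPool2d: (17, 19, 45, 52)
  -> after second Conv2d: (17, 173, 45, 52)
Output shape: (17, 173, 15, 17)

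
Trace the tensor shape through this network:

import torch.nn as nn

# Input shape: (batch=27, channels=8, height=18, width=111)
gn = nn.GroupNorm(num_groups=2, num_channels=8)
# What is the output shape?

Input shape: (27, 8, 18, 111)
Output shape: (27, 8, 18, 111)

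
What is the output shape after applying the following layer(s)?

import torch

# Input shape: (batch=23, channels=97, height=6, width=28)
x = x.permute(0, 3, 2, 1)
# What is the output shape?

Input shape: (23, 97, 6, 28)
Output shape: (23, 28, 6, 97)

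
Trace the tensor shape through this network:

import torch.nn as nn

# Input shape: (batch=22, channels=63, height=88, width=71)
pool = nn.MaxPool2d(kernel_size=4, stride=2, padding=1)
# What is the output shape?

Input shape: (22, 63, 88, 71)
Output shape: (22, 63, 44, 35)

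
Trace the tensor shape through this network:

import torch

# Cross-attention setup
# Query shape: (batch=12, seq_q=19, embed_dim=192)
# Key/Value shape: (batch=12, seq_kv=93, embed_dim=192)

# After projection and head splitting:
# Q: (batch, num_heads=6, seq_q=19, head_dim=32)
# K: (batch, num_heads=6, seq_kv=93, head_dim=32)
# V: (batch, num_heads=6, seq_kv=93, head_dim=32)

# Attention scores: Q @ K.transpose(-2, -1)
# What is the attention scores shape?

Input shape: (12, 19, 192)
Output shape: (12, 6, 19, 93)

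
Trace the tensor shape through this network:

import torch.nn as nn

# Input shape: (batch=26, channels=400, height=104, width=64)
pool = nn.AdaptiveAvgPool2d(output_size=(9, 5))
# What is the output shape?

Input shape: (26, 400, 104, 64)
Output shape: (26, 400, 9, 5)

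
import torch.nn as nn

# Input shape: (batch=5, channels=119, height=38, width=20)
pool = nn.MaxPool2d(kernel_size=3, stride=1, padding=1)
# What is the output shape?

Input shape: (5, 119, 38, 20)
Output shape: (5, 119, 38, 20)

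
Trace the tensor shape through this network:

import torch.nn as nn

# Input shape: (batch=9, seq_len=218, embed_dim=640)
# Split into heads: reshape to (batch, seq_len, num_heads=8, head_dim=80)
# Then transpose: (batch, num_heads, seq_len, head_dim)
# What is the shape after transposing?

Input shape: (9, 218, 640)
  -> after reshape: (9, 218, 8, 80)
Output shape: (9, 8, 218, 80)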